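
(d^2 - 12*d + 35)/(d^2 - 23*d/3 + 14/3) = 3*(d - 5)/(3*d - 2)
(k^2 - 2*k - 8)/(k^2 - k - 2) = (-k^2 + 2*k + 8)/(-k^2 + k + 2)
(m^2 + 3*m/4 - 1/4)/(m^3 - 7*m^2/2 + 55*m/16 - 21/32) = 8*(m + 1)/(8*m^2 - 26*m + 21)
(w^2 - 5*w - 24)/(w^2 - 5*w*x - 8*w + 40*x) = (-w - 3)/(-w + 5*x)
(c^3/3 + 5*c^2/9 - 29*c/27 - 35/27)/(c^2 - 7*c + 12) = (9*c^3 + 15*c^2 - 29*c - 35)/(27*(c^2 - 7*c + 12))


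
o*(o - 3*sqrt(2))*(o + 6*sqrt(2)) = o^3 + 3*sqrt(2)*o^2 - 36*o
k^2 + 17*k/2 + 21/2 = (k + 3/2)*(k + 7)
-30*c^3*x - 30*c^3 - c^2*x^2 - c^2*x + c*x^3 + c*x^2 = (-6*c + x)*(5*c + x)*(c*x + c)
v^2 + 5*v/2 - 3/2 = (v - 1/2)*(v + 3)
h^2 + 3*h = h*(h + 3)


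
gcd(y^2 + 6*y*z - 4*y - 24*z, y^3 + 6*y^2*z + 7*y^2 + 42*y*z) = y + 6*z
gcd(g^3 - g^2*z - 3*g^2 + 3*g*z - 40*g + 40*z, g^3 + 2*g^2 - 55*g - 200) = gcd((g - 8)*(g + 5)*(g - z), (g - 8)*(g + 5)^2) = g^2 - 3*g - 40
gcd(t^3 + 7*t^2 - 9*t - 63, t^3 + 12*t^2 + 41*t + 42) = t^2 + 10*t + 21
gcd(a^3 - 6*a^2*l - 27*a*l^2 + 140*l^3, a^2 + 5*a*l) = a + 5*l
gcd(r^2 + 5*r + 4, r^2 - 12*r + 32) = 1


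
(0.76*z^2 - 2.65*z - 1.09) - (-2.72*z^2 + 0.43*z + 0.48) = 3.48*z^2 - 3.08*z - 1.57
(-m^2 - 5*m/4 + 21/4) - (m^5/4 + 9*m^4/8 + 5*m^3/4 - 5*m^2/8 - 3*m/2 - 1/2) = -m^5/4 - 9*m^4/8 - 5*m^3/4 - 3*m^2/8 + m/4 + 23/4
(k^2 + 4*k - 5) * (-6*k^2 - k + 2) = -6*k^4 - 25*k^3 + 28*k^2 + 13*k - 10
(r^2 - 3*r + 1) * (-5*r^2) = -5*r^4 + 15*r^3 - 5*r^2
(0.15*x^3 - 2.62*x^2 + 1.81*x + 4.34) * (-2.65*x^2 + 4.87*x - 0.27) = -0.3975*x^5 + 7.6735*x^4 - 17.5964*x^3 - 1.9789*x^2 + 20.6471*x - 1.1718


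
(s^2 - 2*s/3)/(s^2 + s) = (s - 2/3)/(s + 1)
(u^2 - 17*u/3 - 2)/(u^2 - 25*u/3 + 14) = (3*u + 1)/(3*u - 7)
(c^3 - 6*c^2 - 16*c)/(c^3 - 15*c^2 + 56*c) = (c + 2)/(c - 7)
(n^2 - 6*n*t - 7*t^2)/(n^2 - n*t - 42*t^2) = (n + t)/(n + 6*t)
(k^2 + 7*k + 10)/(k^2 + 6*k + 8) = (k + 5)/(k + 4)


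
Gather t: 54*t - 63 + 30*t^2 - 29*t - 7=30*t^2 + 25*t - 70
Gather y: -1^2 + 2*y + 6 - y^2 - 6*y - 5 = -y^2 - 4*y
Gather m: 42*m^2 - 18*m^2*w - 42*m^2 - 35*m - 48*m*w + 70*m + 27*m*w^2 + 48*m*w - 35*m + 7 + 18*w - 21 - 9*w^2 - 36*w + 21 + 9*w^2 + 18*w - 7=-18*m^2*w + 27*m*w^2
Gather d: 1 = 1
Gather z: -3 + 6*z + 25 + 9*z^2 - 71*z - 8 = 9*z^2 - 65*z + 14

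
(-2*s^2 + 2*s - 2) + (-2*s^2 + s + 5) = -4*s^2 + 3*s + 3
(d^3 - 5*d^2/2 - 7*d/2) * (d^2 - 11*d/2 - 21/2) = d^5 - 8*d^4 - d^3/4 + 91*d^2/2 + 147*d/4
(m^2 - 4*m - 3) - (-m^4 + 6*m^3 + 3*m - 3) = m^4 - 6*m^3 + m^2 - 7*m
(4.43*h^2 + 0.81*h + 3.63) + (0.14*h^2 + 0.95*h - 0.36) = 4.57*h^2 + 1.76*h + 3.27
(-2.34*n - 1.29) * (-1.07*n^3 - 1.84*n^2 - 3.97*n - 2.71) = 2.5038*n^4 + 5.6859*n^3 + 11.6634*n^2 + 11.4627*n + 3.4959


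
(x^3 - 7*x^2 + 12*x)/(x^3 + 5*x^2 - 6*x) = (x^2 - 7*x + 12)/(x^2 + 5*x - 6)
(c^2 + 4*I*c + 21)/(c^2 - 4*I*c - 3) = (c + 7*I)/(c - I)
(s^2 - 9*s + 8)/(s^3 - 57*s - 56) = (s - 1)/(s^2 + 8*s + 7)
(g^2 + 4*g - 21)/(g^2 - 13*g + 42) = (g^2 + 4*g - 21)/(g^2 - 13*g + 42)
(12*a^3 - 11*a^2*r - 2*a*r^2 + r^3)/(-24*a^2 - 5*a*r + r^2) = (4*a^2 - 5*a*r + r^2)/(-8*a + r)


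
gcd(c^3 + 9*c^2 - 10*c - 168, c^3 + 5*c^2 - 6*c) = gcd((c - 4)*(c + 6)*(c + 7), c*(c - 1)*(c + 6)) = c + 6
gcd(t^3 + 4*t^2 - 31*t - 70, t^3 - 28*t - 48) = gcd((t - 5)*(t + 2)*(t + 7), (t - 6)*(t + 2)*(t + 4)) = t + 2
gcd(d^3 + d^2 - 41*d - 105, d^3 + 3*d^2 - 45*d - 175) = d^2 - 2*d - 35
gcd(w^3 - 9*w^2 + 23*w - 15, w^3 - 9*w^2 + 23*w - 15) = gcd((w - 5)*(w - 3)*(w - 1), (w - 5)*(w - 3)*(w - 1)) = w^3 - 9*w^2 + 23*w - 15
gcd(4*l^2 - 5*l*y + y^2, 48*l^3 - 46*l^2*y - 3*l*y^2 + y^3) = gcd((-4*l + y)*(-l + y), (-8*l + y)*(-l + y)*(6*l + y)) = -l + y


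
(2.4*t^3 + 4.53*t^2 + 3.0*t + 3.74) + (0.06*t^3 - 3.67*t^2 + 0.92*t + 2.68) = 2.46*t^3 + 0.86*t^2 + 3.92*t + 6.42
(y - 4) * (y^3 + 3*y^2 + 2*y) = y^4 - y^3 - 10*y^2 - 8*y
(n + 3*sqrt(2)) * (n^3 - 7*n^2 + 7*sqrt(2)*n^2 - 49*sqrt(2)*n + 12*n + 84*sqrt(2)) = n^4 - 7*n^3 + 10*sqrt(2)*n^3 - 70*sqrt(2)*n^2 + 54*n^2 - 294*n + 120*sqrt(2)*n + 504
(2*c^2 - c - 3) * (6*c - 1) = 12*c^3 - 8*c^2 - 17*c + 3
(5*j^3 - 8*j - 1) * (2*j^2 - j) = 10*j^5 - 5*j^4 - 16*j^3 + 6*j^2 + j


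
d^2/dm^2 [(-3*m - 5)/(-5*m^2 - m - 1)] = 2*((3*m + 5)*(10*m + 1)^2 - (45*m + 28)*(5*m^2 + m + 1))/(5*m^2 + m + 1)^3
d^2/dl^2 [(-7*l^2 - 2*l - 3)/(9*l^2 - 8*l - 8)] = 2*(-666*l^3 - 2241*l^2 + 216*l - 728)/(729*l^6 - 1944*l^5 - 216*l^4 + 2944*l^3 + 192*l^2 - 1536*l - 512)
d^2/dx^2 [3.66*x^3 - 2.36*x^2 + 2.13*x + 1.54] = 21.96*x - 4.72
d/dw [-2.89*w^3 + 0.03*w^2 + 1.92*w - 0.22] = -8.67*w^2 + 0.06*w + 1.92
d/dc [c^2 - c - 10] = 2*c - 1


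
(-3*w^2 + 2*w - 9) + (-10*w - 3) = -3*w^2 - 8*w - 12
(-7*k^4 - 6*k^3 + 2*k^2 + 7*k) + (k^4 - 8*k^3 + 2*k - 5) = -6*k^4 - 14*k^3 + 2*k^2 + 9*k - 5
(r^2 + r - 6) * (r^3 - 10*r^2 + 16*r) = r^5 - 9*r^4 + 76*r^2 - 96*r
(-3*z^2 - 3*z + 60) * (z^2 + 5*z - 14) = -3*z^4 - 18*z^3 + 87*z^2 + 342*z - 840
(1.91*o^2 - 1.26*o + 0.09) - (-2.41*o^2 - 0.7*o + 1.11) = 4.32*o^2 - 0.56*o - 1.02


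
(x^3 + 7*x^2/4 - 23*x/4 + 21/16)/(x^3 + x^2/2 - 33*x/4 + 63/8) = (4*x - 1)/(2*(2*x - 3))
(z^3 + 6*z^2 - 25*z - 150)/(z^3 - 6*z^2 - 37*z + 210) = (z + 5)/(z - 7)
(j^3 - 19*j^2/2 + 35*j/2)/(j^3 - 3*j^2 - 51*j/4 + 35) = 2*j*(j - 7)/(2*j^2 - j - 28)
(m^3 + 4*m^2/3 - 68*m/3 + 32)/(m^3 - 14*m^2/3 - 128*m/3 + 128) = (m - 2)/(m - 8)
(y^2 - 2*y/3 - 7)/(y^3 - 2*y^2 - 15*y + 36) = (y + 7/3)/(y^2 + y - 12)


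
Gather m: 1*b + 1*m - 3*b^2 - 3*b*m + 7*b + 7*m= -3*b^2 + 8*b + m*(8 - 3*b)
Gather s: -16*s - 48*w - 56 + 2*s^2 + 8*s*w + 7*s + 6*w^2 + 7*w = 2*s^2 + s*(8*w - 9) + 6*w^2 - 41*w - 56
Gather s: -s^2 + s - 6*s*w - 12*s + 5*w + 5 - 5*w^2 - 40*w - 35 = -s^2 + s*(-6*w - 11) - 5*w^2 - 35*w - 30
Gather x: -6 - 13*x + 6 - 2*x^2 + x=-2*x^2 - 12*x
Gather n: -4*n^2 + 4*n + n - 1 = -4*n^2 + 5*n - 1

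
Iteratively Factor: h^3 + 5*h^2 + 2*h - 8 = (h - 1)*(h^2 + 6*h + 8) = (h - 1)*(h + 4)*(h + 2)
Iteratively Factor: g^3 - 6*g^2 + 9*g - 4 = (g - 4)*(g^2 - 2*g + 1) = (g - 4)*(g - 1)*(g - 1)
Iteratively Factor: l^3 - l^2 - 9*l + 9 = (l - 3)*(l^2 + 2*l - 3) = (l - 3)*(l + 3)*(l - 1)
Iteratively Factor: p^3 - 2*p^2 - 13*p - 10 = (p + 1)*(p^2 - 3*p - 10) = (p + 1)*(p + 2)*(p - 5)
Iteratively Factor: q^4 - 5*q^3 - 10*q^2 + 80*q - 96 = (q - 2)*(q^3 - 3*q^2 - 16*q + 48) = (q - 4)*(q - 2)*(q^2 + q - 12) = (q - 4)*(q - 3)*(q - 2)*(q + 4)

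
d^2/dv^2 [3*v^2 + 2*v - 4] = 6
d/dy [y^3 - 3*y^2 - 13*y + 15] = 3*y^2 - 6*y - 13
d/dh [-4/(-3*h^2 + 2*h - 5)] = 8*(1 - 3*h)/(3*h^2 - 2*h + 5)^2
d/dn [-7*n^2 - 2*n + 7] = -14*n - 2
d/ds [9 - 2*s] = -2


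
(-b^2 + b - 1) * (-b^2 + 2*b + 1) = b^4 - 3*b^3 + 2*b^2 - b - 1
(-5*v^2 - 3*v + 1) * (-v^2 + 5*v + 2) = 5*v^4 - 22*v^3 - 26*v^2 - v + 2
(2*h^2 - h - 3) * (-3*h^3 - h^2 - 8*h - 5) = -6*h^5 + h^4 - 6*h^3 + h^2 + 29*h + 15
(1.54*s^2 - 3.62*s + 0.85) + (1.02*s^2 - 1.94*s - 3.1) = 2.56*s^2 - 5.56*s - 2.25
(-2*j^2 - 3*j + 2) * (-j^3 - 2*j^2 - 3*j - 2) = 2*j^5 + 7*j^4 + 10*j^3 + 9*j^2 - 4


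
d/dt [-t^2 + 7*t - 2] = 7 - 2*t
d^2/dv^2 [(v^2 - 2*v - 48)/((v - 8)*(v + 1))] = 10/(v^3 + 3*v^2 + 3*v + 1)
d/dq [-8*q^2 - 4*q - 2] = -16*q - 4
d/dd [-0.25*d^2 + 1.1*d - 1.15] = 1.1 - 0.5*d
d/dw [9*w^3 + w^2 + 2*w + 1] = 27*w^2 + 2*w + 2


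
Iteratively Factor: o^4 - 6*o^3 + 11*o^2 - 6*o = (o - 3)*(o^3 - 3*o^2 + 2*o) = o*(o - 3)*(o^2 - 3*o + 2) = o*(o - 3)*(o - 2)*(o - 1)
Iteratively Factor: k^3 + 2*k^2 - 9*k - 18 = (k + 3)*(k^2 - k - 6) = (k + 2)*(k + 3)*(k - 3)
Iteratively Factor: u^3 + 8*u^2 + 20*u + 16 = (u + 2)*(u^2 + 6*u + 8) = (u + 2)^2*(u + 4)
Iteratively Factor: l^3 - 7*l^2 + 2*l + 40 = (l - 4)*(l^2 - 3*l - 10) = (l - 4)*(l + 2)*(l - 5)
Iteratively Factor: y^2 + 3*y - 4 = (y + 4)*(y - 1)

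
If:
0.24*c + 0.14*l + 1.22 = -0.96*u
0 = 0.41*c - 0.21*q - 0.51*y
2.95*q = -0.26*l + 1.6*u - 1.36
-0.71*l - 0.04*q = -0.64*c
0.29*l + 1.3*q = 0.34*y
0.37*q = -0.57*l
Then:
No Solution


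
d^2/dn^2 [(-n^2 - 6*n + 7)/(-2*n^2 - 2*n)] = (5*n^3 - 21*n^2 - 21*n - 7)/(n^3*(n^3 + 3*n^2 + 3*n + 1))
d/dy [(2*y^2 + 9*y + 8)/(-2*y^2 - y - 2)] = 2*(8*y^2 + 12*y - 5)/(4*y^4 + 4*y^3 + 9*y^2 + 4*y + 4)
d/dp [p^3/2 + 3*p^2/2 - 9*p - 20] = 3*p^2/2 + 3*p - 9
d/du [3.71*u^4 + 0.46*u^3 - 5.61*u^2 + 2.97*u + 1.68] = 14.84*u^3 + 1.38*u^2 - 11.22*u + 2.97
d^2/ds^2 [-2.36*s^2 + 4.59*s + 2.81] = -4.72000000000000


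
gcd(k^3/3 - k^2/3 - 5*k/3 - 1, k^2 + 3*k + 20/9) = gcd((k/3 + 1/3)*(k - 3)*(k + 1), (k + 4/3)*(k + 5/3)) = 1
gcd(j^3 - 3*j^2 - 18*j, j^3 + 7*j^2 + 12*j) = j^2 + 3*j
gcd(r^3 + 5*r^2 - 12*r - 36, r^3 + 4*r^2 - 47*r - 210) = r + 6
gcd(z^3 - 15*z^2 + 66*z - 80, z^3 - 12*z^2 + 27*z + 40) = z^2 - 13*z + 40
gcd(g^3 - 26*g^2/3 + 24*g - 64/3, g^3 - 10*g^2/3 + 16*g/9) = g - 8/3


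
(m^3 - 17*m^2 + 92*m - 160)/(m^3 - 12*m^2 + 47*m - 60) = (m - 8)/(m - 3)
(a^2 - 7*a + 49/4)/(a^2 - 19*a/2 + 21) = (a - 7/2)/(a - 6)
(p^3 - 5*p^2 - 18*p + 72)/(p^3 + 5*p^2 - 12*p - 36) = (p^2 - 2*p - 24)/(p^2 + 8*p + 12)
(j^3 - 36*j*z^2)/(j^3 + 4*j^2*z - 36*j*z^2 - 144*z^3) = j/(j + 4*z)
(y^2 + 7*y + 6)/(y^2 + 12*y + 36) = (y + 1)/(y + 6)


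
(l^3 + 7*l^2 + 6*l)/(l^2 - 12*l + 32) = l*(l^2 + 7*l + 6)/(l^2 - 12*l + 32)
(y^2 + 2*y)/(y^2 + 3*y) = (y + 2)/(y + 3)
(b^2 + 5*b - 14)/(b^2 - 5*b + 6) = (b + 7)/(b - 3)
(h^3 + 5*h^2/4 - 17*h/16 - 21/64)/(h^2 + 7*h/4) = h - 1/2 - 3/(16*h)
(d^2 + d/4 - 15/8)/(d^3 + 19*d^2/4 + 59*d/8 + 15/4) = (4*d - 5)/(4*d^2 + 13*d + 10)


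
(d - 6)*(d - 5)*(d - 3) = d^3 - 14*d^2 + 63*d - 90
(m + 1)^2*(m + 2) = m^3 + 4*m^2 + 5*m + 2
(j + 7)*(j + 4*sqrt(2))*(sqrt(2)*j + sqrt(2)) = sqrt(2)*j^3 + 8*j^2 + 8*sqrt(2)*j^2 + 7*sqrt(2)*j + 64*j + 56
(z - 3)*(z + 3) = z^2 - 9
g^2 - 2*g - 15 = (g - 5)*(g + 3)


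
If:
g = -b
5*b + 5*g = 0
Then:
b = -g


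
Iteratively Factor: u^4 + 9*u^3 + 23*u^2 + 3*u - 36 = (u + 3)*(u^3 + 6*u^2 + 5*u - 12) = (u + 3)^2*(u^2 + 3*u - 4) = (u - 1)*(u + 3)^2*(u + 4)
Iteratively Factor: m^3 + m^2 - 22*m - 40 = (m + 4)*(m^2 - 3*m - 10) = (m + 2)*(m + 4)*(m - 5)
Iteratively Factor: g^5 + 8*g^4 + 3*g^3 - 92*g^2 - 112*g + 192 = (g + 4)*(g^4 + 4*g^3 - 13*g^2 - 40*g + 48) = (g + 4)^2*(g^3 - 13*g + 12) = (g - 1)*(g + 4)^2*(g^2 + g - 12) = (g - 3)*(g - 1)*(g + 4)^2*(g + 4)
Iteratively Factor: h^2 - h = (h)*(h - 1)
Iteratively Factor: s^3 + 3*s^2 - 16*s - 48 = (s + 4)*(s^2 - s - 12) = (s - 4)*(s + 4)*(s + 3)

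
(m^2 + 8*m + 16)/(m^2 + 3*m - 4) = (m + 4)/(m - 1)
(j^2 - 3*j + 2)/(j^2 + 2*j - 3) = (j - 2)/(j + 3)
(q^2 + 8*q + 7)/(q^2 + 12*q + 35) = (q + 1)/(q + 5)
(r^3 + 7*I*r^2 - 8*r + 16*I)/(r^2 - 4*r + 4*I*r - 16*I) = (r^2 + 3*I*r + 4)/(r - 4)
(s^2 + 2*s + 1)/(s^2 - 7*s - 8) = (s + 1)/(s - 8)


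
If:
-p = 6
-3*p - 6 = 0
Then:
No Solution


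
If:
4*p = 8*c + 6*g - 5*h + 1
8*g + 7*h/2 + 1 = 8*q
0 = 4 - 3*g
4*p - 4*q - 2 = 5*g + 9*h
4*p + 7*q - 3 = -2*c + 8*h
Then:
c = -1653/416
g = 4/3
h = -277/117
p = -5125/1872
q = 791/1872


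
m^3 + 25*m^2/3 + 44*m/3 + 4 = (m + 1/3)*(m + 2)*(m + 6)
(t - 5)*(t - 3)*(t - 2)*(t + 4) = t^4 - 6*t^3 - 9*t^2 + 94*t - 120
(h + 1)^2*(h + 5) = h^3 + 7*h^2 + 11*h + 5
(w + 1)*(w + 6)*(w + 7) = w^3 + 14*w^2 + 55*w + 42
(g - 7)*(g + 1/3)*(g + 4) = g^3 - 8*g^2/3 - 29*g - 28/3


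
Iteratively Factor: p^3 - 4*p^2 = (p - 4)*(p^2) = p*(p - 4)*(p)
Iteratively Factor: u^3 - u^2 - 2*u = (u + 1)*(u^2 - 2*u) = (u - 2)*(u + 1)*(u)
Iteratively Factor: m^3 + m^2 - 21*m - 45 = (m + 3)*(m^2 - 2*m - 15) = (m + 3)^2*(m - 5)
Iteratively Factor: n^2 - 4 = (n + 2)*(n - 2)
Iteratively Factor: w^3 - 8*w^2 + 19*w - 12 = (w - 3)*(w^2 - 5*w + 4) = (w - 3)*(w - 1)*(w - 4)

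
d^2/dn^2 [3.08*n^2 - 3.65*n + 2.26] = 6.16000000000000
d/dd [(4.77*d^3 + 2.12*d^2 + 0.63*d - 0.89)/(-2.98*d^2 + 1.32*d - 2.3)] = (-14.2146*d^4 + 12.5928*d^3 - 28.2372*d^2 - 15.0564*d - 0.2742)/(8.8804*d^4 - 7.8672*d^3 + 15.4504*d^2 - 6.072*d + 5.29)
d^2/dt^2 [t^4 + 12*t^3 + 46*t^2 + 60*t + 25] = 12*t^2 + 72*t + 92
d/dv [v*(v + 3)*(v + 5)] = 3*v^2 + 16*v + 15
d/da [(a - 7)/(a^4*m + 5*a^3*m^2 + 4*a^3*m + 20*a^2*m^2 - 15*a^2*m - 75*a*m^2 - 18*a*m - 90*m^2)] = (a^4 + 5*a^3*m + 4*a^3 + 20*a^2*m - 15*a^2 - 75*a*m - 18*a - 90*m - (a - 7)*(4*a^3 + 15*a^2*m + 12*a^2 + 40*a*m - 30*a - 75*m - 18))/(m*(a^4 + 5*a^3*m + 4*a^3 + 20*a^2*m - 15*a^2 - 75*a*m - 18*a - 90*m)^2)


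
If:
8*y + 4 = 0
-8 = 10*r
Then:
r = -4/5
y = -1/2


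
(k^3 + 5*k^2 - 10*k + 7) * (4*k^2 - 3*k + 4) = 4*k^5 + 17*k^4 - 51*k^3 + 78*k^2 - 61*k + 28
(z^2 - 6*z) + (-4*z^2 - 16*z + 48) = -3*z^2 - 22*z + 48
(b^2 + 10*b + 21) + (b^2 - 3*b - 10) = 2*b^2 + 7*b + 11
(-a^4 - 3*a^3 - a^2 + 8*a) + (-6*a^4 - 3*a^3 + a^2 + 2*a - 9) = -7*a^4 - 6*a^3 + 10*a - 9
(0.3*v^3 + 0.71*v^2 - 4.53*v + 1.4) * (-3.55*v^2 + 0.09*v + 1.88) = -1.065*v^5 - 2.4935*v^4 + 16.7094*v^3 - 4.0429*v^2 - 8.3904*v + 2.632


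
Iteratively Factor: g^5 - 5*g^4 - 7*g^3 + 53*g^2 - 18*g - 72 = (g - 2)*(g^4 - 3*g^3 - 13*g^2 + 27*g + 36) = (g - 2)*(g + 1)*(g^3 - 4*g^2 - 9*g + 36) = (g - 3)*(g - 2)*(g + 1)*(g^2 - g - 12) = (g - 4)*(g - 3)*(g - 2)*(g + 1)*(g + 3)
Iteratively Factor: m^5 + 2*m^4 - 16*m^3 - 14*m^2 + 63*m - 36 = (m - 1)*(m^4 + 3*m^3 - 13*m^2 - 27*m + 36) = (m - 1)*(m + 3)*(m^3 - 13*m + 12) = (m - 1)*(m + 3)*(m + 4)*(m^2 - 4*m + 3) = (m - 3)*(m - 1)*(m + 3)*(m + 4)*(m - 1)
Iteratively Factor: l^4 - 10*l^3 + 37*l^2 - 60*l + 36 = (l - 3)*(l^3 - 7*l^2 + 16*l - 12) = (l - 3)*(l - 2)*(l^2 - 5*l + 6) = (l - 3)*(l - 2)^2*(l - 3)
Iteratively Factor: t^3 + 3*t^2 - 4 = (t + 2)*(t^2 + t - 2) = (t + 2)^2*(t - 1)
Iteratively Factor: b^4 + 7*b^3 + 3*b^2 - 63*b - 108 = (b + 3)*(b^3 + 4*b^2 - 9*b - 36) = (b + 3)^2*(b^2 + b - 12) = (b + 3)^2*(b + 4)*(b - 3)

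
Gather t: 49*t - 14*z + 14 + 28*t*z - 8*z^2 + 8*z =t*(28*z + 49) - 8*z^2 - 6*z + 14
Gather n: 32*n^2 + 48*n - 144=32*n^2 + 48*n - 144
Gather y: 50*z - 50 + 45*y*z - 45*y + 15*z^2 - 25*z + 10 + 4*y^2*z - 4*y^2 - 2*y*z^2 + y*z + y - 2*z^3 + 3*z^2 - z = y^2*(4*z - 4) + y*(-2*z^2 + 46*z - 44) - 2*z^3 + 18*z^2 + 24*z - 40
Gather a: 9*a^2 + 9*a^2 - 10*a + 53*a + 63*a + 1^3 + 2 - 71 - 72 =18*a^2 + 106*a - 140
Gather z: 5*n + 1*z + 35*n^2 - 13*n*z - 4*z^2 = 35*n^2 + 5*n - 4*z^2 + z*(1 - 13*n)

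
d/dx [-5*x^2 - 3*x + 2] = -10*x - 3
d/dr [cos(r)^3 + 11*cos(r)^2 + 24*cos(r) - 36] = (3*sin(r)^2 - 22*cos(r) - 27)*sin(r)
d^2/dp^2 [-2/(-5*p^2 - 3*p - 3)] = 4*(-25*p^2 - 15*p + (10*p + 3)^2 - 15)/(5*p^2 + 3*p + 3)^3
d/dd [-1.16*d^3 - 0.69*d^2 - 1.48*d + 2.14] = -3.48*d^2 - 1.38*d - 1.48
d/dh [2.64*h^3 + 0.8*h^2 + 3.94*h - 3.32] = 7.92*h^2 + 1.6*h + 3.94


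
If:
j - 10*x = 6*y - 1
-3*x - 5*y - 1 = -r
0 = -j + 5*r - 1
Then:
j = -32*y - 11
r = -32*y/5 - 2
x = -19*y/5 - 1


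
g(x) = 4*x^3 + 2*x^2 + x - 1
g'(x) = 12*x^2 + 4*x + 1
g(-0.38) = -1.31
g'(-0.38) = 1.21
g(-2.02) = -27.83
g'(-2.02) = 41.88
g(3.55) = 206.71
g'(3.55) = 166.43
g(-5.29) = -542.47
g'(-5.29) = 315.65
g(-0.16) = -1.13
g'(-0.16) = 0.67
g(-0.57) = -1.66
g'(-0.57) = 2.62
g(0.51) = 0.56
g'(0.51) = 6.16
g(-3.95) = -220.26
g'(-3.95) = 172.43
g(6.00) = 941.00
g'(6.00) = 457.00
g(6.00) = 941.00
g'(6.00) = 457.00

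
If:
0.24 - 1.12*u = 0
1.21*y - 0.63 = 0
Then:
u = 0.21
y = 0.52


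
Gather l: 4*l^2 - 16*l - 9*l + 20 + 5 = 4*l^2 - 25*l + 25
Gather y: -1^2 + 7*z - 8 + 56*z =63*z - 9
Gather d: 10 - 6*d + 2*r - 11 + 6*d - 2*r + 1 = 0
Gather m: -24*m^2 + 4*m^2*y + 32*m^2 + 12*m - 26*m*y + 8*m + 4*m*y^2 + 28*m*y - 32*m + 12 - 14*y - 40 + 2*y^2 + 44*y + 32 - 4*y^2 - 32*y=m^2*(4*y + 8) + m*(4*y^2 + 2*y - 12) - 2*y^2 - 2*y + 4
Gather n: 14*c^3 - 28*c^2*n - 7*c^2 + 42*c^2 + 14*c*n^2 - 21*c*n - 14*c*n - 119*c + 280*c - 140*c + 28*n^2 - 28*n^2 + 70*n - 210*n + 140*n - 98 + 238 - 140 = 14*c^3 + 35*c^2 + 14*c*n^2 + 21*c + n*(-28*c^2 - 35*c)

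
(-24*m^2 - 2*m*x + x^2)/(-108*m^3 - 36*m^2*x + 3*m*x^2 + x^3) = (4*m + x)/(18*m^2 + 9*m*x + x^2)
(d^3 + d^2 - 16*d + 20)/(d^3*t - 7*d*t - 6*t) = (-d^3 - d^2 + 16*d - 20)/(t*(-d^3 + 7*d + 6))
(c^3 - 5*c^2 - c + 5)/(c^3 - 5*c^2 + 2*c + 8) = (c^2 - 6*c + 5)/(c^2 - 6*c + 8)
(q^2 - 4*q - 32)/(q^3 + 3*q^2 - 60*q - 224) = 1/(q + 7)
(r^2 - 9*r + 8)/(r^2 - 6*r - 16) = (r - 1)/(r + 2)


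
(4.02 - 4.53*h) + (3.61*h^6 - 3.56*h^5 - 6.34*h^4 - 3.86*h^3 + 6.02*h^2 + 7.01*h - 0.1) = 3.61*h^6 - 3.56*h^5 - 6.34*h^4 - 3.86*h^3 + 6.02*h^2 + 2.48*h + 3.92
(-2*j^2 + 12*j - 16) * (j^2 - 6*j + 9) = -2*j^4 + 24*j^3 - 106*j^2 + 204*j - 144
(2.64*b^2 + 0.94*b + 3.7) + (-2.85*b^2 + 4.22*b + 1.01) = -0.21*b^2 + 5.16*b + 4.71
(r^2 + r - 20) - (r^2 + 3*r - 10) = -2*r - 10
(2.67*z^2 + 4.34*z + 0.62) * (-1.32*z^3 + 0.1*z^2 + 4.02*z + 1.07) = -3.5244*z^5 - 5.4618*z^4 + 10.349*z^3 + 20.3657*z^2 + 7.1362*z + 0.6634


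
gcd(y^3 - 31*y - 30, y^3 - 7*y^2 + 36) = y - 6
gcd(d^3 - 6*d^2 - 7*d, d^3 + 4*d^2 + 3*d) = d^2 + d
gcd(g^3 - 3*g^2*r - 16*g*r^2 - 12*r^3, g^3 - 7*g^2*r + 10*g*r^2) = 1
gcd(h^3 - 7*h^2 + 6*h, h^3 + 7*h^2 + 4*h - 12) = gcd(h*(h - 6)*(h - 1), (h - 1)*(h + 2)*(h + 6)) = h - 1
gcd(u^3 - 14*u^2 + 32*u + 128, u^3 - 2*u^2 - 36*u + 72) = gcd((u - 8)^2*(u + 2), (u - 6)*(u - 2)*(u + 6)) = 1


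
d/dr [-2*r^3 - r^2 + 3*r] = -6*r^2 - 2*r + 3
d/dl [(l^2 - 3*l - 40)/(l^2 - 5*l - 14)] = 2*(-l^2 + 26*l - 79)/(l^4 - 10*l^3 - 3*l^2 + 140*l + 196)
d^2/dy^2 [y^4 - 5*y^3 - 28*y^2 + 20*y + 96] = 12*y^2 - 30*y - 56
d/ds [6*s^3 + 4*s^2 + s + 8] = 18*s^2 + 8*s + 1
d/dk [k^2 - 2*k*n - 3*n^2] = 2*k - 2*n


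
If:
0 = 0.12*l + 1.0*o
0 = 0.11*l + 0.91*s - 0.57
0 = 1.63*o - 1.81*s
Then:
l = 48.89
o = -5.87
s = -5.28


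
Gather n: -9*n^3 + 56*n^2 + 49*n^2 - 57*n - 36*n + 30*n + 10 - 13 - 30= -9*n^3 + 105*n^2 - 63*n - 33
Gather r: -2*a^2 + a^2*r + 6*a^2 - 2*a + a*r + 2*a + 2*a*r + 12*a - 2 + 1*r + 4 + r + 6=4*a^2 + 12*a + r*(a^2 + 3*a + 2) + 8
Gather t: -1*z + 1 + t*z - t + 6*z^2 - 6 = t*(z - 1) + 6*z^2 - z - 5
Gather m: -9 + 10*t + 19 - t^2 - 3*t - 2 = -t^2 + 7*t + 8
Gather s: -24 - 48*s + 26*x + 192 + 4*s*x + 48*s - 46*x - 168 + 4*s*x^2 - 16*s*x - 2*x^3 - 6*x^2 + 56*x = s*(4*x^2 - 12*x) - 2*x^3 - 6*x^2 + 36*x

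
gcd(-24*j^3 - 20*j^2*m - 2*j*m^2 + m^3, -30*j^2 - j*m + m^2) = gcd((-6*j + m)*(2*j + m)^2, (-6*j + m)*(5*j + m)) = 6*j - m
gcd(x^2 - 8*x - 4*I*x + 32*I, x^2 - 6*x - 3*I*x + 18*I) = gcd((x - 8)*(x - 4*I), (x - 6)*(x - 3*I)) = 1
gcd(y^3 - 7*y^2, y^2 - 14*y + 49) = y - 7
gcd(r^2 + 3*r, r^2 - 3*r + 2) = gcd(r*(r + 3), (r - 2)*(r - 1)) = 1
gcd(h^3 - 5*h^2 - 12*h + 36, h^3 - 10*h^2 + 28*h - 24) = h^2 - 8*h + 12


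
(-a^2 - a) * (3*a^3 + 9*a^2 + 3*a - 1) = -3*a^5 - 12*a^4 - 12*a^3 - 2*a^2 + a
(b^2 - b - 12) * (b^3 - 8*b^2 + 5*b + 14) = b^5 - 9*b^4 + b^3 + 105*b^2 - 74*b - 168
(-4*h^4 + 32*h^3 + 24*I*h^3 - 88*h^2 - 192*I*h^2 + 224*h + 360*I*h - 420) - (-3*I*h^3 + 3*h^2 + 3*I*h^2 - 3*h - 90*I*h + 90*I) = -4*h^4 + 32*h^3 + 27*I*h^3 - 91*h^2 - 195*I*h^2 + 227*h + 450*I*h - 420 - 90*I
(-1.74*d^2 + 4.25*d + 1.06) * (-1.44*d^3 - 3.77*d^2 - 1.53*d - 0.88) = 2.5056*d^5 + 0.4398*d^4 - 14.8867*d^3 - 8.9675*d^2 - 5.3618*d - 0.9328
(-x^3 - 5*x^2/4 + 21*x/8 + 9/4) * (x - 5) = -x^4 + 15*x^3/4 + 71*x^2/8 - 87*x/8 - 45/4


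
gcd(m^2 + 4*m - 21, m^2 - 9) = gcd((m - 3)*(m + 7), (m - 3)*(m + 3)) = m - 3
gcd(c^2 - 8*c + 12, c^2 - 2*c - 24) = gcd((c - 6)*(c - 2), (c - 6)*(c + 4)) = c - 6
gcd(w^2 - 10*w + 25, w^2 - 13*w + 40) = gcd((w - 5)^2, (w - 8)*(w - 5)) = w - 5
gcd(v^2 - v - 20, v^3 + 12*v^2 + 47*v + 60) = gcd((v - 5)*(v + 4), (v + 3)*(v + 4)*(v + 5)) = v + 4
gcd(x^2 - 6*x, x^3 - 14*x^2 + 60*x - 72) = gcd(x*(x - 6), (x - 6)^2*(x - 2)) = x - 6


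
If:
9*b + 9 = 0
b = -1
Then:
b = -1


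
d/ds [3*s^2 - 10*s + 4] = 6*s - 10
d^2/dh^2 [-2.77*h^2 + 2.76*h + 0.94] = -5.54000000000000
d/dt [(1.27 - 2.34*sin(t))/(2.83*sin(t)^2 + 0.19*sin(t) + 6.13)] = (6.6222*sin(t)^2 - 7.1882*sin(t) - 14.5855)*cos(t)/(8.0089*sin(t)^4 + 1.0754*sin(t)^3 + 34.7319*sin(t)^2 + 2.3294*sin(t) + 37.5769)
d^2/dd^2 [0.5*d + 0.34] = 0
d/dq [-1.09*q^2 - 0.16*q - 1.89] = -2.18*q - 0.16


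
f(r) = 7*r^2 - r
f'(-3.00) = -43.00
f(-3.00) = 66.00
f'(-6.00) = -85.00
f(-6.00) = 258.00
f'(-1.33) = -19.62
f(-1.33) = 13.71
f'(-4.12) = -58.68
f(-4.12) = 122.94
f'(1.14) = 14.96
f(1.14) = 7.96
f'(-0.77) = -11.78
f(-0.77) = 4.92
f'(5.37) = 74.18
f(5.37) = 196.49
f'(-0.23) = -4.22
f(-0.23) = 0.60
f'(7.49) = 103.86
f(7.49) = 385.21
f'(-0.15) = -3.10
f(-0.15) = 0.31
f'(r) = 14*r - 1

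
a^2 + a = a*(a + 1)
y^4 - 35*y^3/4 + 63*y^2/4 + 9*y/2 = y*(y - 6)*(y - 3)*(y + 1/4)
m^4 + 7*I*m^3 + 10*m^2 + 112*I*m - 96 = (m - 4*I)*(m + I)*(m + 4*I)*(m + 6*I)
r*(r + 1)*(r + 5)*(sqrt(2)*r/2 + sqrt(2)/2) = sqrt(2)*r^4/2 + 7*sqrt(2)*r^3/2 + 11*sqrt(2)*r^2/2 + 5*sqrt(2)*r/2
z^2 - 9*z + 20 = (z - 5)*(z - 4)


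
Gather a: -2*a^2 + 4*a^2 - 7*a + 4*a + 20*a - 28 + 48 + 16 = 2*a^2 + 17*a + 36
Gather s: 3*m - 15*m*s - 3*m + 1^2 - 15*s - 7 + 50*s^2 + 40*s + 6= 50*s^2 + s*(25 - 15*m)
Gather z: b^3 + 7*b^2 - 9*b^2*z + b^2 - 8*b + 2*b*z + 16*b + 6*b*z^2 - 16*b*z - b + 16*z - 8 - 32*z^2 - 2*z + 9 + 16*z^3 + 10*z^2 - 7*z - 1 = b^3 + 8*b^2 + 7*b + 16*z^3 + z^2*(6*b - 22) + z*(-9*b^2 - 14*b + 7)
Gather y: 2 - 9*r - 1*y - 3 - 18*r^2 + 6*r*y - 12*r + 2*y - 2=-18*r^2 - 21*r + y*(6*r + 1) - 3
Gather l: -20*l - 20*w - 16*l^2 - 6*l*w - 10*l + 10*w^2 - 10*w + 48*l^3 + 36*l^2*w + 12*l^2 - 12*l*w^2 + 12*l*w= 48*l^3 + l^2*(36*w - 4) + l*(-12*w^2 + 6*w - 30) + 10*w^2 - 30*w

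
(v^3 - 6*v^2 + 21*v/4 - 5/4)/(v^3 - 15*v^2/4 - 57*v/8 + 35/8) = 2*(2*v - 1)/(4*v + 7)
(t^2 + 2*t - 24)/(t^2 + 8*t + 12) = (t - 4)/(t + 2)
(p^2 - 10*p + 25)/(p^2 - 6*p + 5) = (p - 5)/(p - 1)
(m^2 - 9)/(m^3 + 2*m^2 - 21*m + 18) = (m + 3)/(m^2 + 5*m - 6)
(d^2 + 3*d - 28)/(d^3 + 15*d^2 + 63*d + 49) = (d - 4)/(d^2 + 8*d + 7)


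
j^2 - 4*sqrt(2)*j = j*(j - 4*sqrt(2))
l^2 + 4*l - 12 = (l - 2)*(l + 6)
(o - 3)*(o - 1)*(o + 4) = o^3 - 13*o + 12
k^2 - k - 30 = (k - 6)*(k + 5)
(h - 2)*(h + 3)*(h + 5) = h^3 + 6*h^2 - h - 30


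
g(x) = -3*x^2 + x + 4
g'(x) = 1 - 6*x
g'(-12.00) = 73.00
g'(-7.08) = 43.48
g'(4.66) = -26.96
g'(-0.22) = 2.32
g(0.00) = 4.00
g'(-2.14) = 13.84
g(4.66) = -56.49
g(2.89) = -18.17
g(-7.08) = -153.46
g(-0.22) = 3.63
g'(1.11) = -5.66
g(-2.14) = -11.88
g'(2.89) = -16.34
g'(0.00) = 1.00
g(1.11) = 1.41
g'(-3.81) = 23.86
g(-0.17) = 3.74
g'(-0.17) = 2.02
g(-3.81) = -43.36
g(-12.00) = -440.00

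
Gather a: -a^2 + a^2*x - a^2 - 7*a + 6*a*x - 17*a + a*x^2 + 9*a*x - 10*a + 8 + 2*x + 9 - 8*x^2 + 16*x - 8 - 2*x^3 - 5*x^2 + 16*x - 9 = a^2*(x - 2) + a*(x^2 + 15*x - 34) - 2*x^3 - 13*x^2 + 34*x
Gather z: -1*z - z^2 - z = -z^2 - 2*z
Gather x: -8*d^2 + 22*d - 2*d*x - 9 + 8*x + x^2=-8*d^2 + 22*d + x^2 + x*(8 - 2*d) - 9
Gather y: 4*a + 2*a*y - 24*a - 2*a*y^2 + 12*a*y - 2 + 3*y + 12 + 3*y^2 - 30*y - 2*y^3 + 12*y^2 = -20*a - 2*y^3 + y^2*(15 - 2*a) + y*(14*a - 27) + 10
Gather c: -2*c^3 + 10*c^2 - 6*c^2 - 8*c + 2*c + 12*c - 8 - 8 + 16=-2*c^3 + 4*c^2 + 6*c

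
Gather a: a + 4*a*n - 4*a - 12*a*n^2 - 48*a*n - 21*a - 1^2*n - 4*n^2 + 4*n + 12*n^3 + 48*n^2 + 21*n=a*(-12*n^2 - 44*n - 24) + 12*n^3 + 44*n^2 + 24*n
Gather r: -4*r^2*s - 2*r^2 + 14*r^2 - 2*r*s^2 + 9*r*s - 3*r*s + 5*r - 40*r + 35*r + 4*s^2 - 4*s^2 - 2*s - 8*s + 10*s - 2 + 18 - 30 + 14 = r^2*(12 - 4*s) + r*(-2*s^2 + 6*s)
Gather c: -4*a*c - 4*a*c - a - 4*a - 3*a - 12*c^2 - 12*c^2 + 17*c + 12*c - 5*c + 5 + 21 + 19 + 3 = -8*a - 24*c^2 + c*(24 - 8*a) + 48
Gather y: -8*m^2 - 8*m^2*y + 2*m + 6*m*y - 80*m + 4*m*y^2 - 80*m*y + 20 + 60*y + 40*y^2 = -8*m^2 - 78*m + y^2*(4*m + 40) + y*(-8*m^2 - 74*m + 60) + 20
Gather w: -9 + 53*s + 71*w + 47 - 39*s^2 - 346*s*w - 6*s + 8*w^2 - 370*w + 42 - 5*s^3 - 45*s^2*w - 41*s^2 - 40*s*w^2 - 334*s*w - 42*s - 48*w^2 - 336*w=-5*s^3 - 80*s^2 + 5*s + w^2*(-40*s - 40) + w*(-45*s^2 - 680*s - 635) + 80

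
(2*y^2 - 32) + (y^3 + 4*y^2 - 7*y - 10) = y^3 + 6*y^2 - 7*y - 42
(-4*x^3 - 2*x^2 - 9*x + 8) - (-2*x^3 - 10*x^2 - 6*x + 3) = -2*x^3 + 8*x^2 - 3*x + 5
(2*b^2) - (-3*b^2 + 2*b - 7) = 5*b^2 - 2*b + 7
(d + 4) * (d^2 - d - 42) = d^3 + 3*d^2 - 46*d - 168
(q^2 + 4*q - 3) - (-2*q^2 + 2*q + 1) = 3*q^2 + 2*q - 4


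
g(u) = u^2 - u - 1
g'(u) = 2*u - 1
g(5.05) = 19.45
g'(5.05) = 9.10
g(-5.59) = 35.84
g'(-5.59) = -12.18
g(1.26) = -0.67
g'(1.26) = 1.52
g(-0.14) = -0.84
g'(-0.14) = -1.28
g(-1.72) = 3.68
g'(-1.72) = -4.44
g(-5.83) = 38.82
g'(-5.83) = -12.66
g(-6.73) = 51.02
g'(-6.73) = -14.46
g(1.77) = 0.36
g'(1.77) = 2.54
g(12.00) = 131.00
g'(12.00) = 23.00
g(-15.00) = 239.00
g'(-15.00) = -31.00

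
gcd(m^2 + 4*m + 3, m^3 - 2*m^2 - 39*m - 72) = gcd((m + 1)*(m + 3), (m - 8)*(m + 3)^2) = m + 3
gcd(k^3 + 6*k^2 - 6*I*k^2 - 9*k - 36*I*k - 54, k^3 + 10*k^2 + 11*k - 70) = 1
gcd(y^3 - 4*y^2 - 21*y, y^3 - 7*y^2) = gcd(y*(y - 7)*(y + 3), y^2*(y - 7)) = y^2 - 7*y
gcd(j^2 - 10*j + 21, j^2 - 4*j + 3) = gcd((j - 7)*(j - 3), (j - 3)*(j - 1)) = j - 3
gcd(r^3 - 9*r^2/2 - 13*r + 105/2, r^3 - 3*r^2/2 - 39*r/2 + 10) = r - 5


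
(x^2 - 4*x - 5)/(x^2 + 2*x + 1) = (x - 5)/(x + 1)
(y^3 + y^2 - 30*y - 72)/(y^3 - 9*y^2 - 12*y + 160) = (y^2 - 3*y - 18)/(y^2 - 13*y + 40)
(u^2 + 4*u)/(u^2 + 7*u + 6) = u*(u + 4)/(u^2 + 7*u + 6)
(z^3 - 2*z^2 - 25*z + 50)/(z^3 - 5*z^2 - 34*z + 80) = (z - 5)/(z - 8)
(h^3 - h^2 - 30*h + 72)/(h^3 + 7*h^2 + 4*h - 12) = (h^2 - 7*h + 12)/(h^2 + h - 2)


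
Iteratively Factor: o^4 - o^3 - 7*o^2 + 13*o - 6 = (o + 3)*(o^3 - 4*o^2 + 5*o - 2) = (o - 1)*(o + 3)*(o^2 - 3*o + 2) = (o - 1)^2*(o + 3)*(o - 2)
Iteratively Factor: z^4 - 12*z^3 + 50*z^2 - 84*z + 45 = (z - 1)*(z^3 - 11*z^2 + 39*z - 45) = (z - 3)*(z - 1)*(z^2 - 8*z + 15) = (z - 3)^2*(z - 1)*(z - 5)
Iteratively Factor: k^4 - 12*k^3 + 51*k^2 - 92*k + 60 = (k - 2)*(k^3 - 10*k^2 + 31*k - 30) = (k - 2)^2*(k^2 - 8*k + 15) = (k - 5)*(k - 2)^2*(k - 3)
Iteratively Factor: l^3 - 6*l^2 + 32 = (l - 4)*(l^2 - 2*l - 8) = (l - 4)*(l + 2)*(l - 4)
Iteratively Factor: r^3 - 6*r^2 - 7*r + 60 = (r + 3)*(r^2 - 9*r + 20) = (r - 4)*(r + 3)*(r - 5)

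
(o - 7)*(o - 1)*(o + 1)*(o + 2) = o^4 - 5*o^3 - 15*o^2 + 5*o + 14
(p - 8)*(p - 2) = p^2 - 10*p + 16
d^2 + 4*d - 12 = (d - 2)*(d + 6)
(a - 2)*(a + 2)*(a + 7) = a^3 + 7*a^2 - 4*a - 28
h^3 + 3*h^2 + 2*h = h*(h + 1)*(h + 2)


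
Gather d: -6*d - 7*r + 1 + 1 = -6*d - 7*r + 2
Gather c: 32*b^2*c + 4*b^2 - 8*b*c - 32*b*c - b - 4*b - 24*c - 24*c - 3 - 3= 4*b^2 - 5*b + c*(32*b^2 - 40*b - 48) - 6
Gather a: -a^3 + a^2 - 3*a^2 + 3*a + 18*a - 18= -a^3 - 2*a^2 + 21*a - 18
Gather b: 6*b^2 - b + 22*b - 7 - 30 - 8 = 6*b^2 + 21*b - 45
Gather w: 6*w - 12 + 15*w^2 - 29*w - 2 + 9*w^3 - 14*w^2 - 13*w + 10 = 9*w^3 + w^2 - 36*w - 4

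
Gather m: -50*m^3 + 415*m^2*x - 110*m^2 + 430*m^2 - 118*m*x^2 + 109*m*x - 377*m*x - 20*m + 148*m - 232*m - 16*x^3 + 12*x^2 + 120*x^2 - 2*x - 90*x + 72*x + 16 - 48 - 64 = -50*m^3 + m^2*(415*x + 320) + m*(-118*x^2 - 268*x - 104) - 16*x^3 + 132*x^2 - 20*x - 96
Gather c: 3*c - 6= 3*c - 6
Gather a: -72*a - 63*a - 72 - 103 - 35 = -135*a - 210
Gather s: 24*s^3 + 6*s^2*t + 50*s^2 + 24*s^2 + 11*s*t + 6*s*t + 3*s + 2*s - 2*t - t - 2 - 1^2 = 24*s^3 + s^2*(6*t + 74) + s*(17*t + 5) - 3*t - 3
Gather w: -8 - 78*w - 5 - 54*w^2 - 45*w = -54*w^2 - 123*w - 13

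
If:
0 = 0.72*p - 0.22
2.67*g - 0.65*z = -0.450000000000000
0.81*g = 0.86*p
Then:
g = 0.32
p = 0.31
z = 2.02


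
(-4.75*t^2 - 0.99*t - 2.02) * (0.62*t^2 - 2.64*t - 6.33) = -2.945*t^4 + 11.9262*t^3 + 31.4287*t^2 + 11.5995*t + 12.7866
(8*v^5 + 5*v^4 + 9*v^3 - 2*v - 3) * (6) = 48*v^5 + 30*v^4 + 54*v^3 - 12*v - 18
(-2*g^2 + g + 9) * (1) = -2*g^2 + g + 9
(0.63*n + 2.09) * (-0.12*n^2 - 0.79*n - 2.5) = -0.0756*n^3 - 0.7485*n^2 - 3.2261*n - 5.225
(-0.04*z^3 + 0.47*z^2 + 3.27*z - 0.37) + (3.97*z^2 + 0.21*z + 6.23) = -0.04*z^3 + 4.44*z^2 + 3.48*z + 5.86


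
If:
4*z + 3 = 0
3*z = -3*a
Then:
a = 3/4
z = -3/4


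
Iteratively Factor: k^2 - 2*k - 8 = (k - 4)*(k + 2)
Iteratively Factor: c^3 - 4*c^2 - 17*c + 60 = (c + 4)*(c^2 - 8*c + 15) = (c - 5)*(c + 4)*(c - 3)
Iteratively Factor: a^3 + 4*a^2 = (a)*(a^2 + 4*a) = a*(a + 4)*(a)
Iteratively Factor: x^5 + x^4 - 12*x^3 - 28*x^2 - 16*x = (x + 2)*(x^4 - x^3 - 10*x^2 - 8*x) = (x + 2)^2*(x^3 - 3*x^2 - 4*x) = (x - 4)*(x + 2)^2*(x^2 + x) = x*(x - 4)*(x + 2)^2*(x + 1)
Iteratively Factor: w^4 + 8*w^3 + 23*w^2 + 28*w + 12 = (w + 3)*(w^3 + 5*w^2 + 8*w + 4) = (w + 2)*(w + 3)*(w^2 + 3*w + 2) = (w + 1)*(w + 2)*(w + 3)*(w + 2)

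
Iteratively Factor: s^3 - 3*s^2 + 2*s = (s - 2)*(s^2 - s) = s*(s - 2)*(s - 1)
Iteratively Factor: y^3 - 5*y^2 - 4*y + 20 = (y - 2)*(y^2 - 3*y - 10) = (y - 2)*(y + 2)*(y - 5)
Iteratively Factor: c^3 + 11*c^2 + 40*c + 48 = (c + 4)*(c^2 + 7*c + 12) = (c + 4)^2*(c + 3)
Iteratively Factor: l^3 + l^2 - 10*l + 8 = (l - 2)*(l^2 + 3*l - 4) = (l - 2)*(l + 4)*(l - 1)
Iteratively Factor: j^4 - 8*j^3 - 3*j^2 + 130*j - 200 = (j - 5)*(j^3 - 3*j^2 - 18*j + 40) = (j - 5)*(j + 4)*(j^2 - 7*j + 10) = (j - 5)*(j - 2)*(j + 4)*(j - 5)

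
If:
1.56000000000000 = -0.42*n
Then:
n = -3.71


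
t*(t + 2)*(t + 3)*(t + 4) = t^4 + 9*t^3 + 26*t^2 + 24*t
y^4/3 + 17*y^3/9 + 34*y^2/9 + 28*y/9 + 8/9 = (y/3 + 1/3)*(y + 2/3)*(y + 2)^2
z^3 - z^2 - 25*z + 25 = (z - 5)*(z - 1)*(z + 5)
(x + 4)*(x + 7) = x^2 + 11*x + 28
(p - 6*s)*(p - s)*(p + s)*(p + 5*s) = p^4 - p^3*s - 31*p^2*s^2 + p*s^3 + 30*s^4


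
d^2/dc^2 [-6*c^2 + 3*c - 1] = -12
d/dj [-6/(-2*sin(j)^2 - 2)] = -12*sin(2*j)/(cos(2*j) - 3)^2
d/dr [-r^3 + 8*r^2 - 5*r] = -3*r^2 + 16*r - 5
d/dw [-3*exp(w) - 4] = -3*exp(w)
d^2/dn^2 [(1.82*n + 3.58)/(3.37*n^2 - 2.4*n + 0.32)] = ((1.82*n + 3.58)*(6.74*n - 2.4)*(13.48*n - 4.8) - (36.8004*n + 15.3932)*(3.37*n^2 - 2.4*n + 0.32))/(3.37*n^2 - 2.4*n + 0.32)^3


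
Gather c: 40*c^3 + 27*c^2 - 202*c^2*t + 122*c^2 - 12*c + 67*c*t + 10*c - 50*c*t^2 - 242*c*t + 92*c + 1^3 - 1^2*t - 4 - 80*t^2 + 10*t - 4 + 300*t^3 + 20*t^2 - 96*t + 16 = 40*c^3 + c^2*(149 - 202*t) + c*(-50*t^2 - 175*t + 90) + 300*t^3 - 60*t^2 - 87*t + 9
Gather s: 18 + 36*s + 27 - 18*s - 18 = 18*s + 27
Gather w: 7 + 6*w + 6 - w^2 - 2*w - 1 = -w^2 + 4*w + 12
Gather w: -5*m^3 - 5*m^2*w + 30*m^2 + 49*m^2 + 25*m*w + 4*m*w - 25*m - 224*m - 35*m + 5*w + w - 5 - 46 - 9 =-5*m^3 + 79*m^2 - 284*m + w*(-5*m^2 + 29*m + 6) - 60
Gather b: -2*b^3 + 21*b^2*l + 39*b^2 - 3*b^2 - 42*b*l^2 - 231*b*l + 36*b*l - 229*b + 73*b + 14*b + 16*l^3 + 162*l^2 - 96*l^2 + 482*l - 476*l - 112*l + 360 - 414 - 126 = -2*b^3 + b^2*(21*l + 36) + b*(-42*l^2 - 195*l - 142) + 16*l^3 + 66*l^2 - 106*l - 180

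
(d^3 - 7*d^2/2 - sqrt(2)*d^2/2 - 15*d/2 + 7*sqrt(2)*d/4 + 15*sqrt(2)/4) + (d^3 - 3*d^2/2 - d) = 2*d^3 - 5*d^2 - sqrt(2)*d^2/2 - 17*d/2 + 7*sqrt(2)*d/4 + 15*sqrt(2)/4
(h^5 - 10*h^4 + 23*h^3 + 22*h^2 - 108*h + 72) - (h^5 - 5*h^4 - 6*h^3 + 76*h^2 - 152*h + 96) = -5*h^4 + 29*h^3 - 54*h^2 + 44*h - 24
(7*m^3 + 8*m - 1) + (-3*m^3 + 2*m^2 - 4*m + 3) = 4*m^3 + 2*m^2 + 4*m + 2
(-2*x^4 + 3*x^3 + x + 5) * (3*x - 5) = -6*x^5 + 19*x^4 - 15*x^3 + 3*x^2 + 10*x - 25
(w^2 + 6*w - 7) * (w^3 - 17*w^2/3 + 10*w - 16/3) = w^5 + w^4/3 - 31*w^3 + 283*w^2/3 - 102*w + 112/3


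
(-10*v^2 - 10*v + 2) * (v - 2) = -10*v^3 + 10*v^2 + 22*v - 4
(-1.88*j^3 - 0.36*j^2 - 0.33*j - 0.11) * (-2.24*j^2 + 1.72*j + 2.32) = 4.2112*j^5 - 2.4272*j^4 - 4.2416*j^3 - 1.1564*j^2 - 0.9548*j - 0.2552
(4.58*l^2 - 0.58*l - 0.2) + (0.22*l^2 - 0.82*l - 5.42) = 4.8*l^2 - 1.4*l - 5.62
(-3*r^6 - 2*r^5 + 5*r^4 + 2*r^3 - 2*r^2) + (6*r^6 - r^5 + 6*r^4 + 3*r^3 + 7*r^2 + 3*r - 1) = 3*r^6 - 3*r^5 + 11*r^4 + 5*r^3 + 5*r^2 + 3*r - 1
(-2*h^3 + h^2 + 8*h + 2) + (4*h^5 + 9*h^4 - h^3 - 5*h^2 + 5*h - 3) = 4*h^5 + 9*h^4 - 3*h^3 - 4*h^2 + 13*h - 1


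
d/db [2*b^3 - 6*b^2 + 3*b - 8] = 6*b^2 - 12*b + 3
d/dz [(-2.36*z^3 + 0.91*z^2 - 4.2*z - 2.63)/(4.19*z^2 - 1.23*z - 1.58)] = (-9.8884*z^4 + 5.8056*z^3 + 27.6651*z^2 + 19.1638*z + 3.4011)/(17.5561*z^4 - 10.3074*z^3 - 11.7275*z^2 + 3.8868*z + 2.4964)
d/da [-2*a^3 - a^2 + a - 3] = -6*a^2 - 2*a + 1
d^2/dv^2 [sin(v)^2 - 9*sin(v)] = 9*sin(v) + 2*cos(2*v)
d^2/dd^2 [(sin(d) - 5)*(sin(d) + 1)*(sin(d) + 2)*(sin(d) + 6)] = -16*sin(d)^4 - 36*sin(d)^3 + 112*sin(d)^2 + 112*sin(d) - 50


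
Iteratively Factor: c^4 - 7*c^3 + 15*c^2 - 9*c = (c - 3)*(c^3 - 4*c^2 + 3*c) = (c - 3)*(c - 1)*(c^2 - 3*c) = c*(c - 3)*(c - 1)*(c - 3)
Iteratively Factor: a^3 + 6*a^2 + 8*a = (a + 4)*(a^2 + 2*a) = a*(a + 4)*(a + 2)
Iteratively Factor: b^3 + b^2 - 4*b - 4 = (b + 1)*(b^2 - 4) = (b + 1)*(b + 2)*(b - 2)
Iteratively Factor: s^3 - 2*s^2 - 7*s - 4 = (s - 4)*(s^2 + 2*s + 1) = (s - 4)*(s + 1)*(s + 1)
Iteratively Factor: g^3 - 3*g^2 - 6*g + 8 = (g - 4)*(g^2 + g - 2) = (g - 4)*(g - 1)*(g + 2)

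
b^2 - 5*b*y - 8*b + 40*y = (b - 8)*(b - 5*y)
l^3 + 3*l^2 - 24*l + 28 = (l - 2)^2*(l + 7)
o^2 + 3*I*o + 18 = (o - 3*I)*(o + 6*I)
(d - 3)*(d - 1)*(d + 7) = d^3 + 3*d^2 - 25*d + 21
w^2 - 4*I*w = w*(w - 4*I)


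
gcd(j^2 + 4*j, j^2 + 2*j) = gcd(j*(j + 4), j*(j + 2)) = j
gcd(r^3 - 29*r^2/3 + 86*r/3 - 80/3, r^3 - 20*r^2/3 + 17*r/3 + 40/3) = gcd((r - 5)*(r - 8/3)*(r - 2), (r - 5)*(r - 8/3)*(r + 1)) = r^2 - 23*r/3 + 40/3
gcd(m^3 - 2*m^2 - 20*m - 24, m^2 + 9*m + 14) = m + 2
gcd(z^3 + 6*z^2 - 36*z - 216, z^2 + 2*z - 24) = z + 6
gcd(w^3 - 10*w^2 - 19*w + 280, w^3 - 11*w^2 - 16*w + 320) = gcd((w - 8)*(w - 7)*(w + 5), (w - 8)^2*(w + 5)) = w^2 - 3*w - 40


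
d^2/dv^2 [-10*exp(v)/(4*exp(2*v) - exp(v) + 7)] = 10*(-2*(8*exp(v) - 1)^2*exp(2*v) + (32*exp(v) - 3)*(4*exp(2*v) - exp(v) + 7)*exp(v) - (4*exp(2*v) - exp(v) + 7)^2)*exp(v)/(4*exp(2*v) - exp(v) + 7)^3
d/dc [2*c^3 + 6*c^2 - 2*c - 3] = 6*c^2 + 12*c - 2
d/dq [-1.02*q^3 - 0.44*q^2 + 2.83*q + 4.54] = -3.06*q^2 - 0.88*q + 2.83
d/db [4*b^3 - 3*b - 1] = 12*b^2 - 3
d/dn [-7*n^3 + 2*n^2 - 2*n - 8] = -21*n^2 + 4*n - 2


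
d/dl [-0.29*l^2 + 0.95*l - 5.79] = 0.95 - 0.58*l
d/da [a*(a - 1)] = 2*a - 1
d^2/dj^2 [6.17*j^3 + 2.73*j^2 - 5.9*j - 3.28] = 37.02*j + 5.46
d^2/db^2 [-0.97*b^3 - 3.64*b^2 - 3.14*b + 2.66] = -5.82*b - 7.28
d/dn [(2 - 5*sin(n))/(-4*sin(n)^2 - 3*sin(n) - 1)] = (-20*sin(n)^2 + 16*sin(n) + 11)*cos(n)/(4*sin(n)^2 + 3*sin(n) + 1)^2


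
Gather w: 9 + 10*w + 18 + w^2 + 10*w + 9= w^2 + 20*w + 36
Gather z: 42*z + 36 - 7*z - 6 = 35*z + 30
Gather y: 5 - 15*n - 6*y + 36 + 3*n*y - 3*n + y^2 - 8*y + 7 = -18*n + y^2 + y*(3*n - 14) + 48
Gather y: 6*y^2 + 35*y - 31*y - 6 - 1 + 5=6*y^2 + 4*y - 2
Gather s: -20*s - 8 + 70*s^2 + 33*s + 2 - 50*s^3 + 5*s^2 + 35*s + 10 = -50*s^3 + 75*s^2 + 48*s + 4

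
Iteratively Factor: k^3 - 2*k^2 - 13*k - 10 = (k + 1)*(k^2 - 3*k - 10) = (k - 5)*(k + 1)*(k + 2)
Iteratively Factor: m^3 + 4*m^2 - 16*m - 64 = (m - 4)*(m^2 + 8*m + 16) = (m - 4)*(m + 4)*(m + 4)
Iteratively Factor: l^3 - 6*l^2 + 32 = (l + 2)*(l^2 - 8*l + 16) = (l - 4)*(l + 2)*(l - 4)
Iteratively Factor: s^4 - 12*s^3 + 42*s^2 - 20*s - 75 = (s - 3)*(s^3 - 9*s^2 + 15*s + 25) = (s - 5)*(s - 3)*(s^2 - 4*s - 5) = (s - 5)*(s - 3)*(s + 1)*(s - 5)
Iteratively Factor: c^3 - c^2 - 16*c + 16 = (c - 1)*(c^2 - 16) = (c - 1)*(c + 4)*(c - 4)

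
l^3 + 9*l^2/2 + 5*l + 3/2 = (l + 1/2)*(l + 1)*(l + 3)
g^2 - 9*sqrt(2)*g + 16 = (g - 8*sqrt(2))*(g - sqrt(2))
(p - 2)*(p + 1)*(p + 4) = p^3 + 3*p^2 - 6*p - 8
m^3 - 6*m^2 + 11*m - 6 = (m - 3)*(m - 2)*(m - 1)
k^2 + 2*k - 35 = (k - 5)*(k + 7)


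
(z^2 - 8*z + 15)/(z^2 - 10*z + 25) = (z - 3)/(z - 5)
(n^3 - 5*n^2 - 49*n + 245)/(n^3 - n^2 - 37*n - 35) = (n^2 + 2*n - 35)/(n^2 + 6*n + 5)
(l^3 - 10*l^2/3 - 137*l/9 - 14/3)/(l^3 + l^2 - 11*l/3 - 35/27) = 3*(l - 6)/(3*l - 5)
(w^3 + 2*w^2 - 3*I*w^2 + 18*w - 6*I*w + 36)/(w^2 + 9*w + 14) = (w^2 - 3*I*w + 18)/(w + 7)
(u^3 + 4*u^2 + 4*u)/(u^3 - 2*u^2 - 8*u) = (u + 2)/(u - 4)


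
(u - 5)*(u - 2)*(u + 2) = u^3 - 5*u^2 - 4*u + 20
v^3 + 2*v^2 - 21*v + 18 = (v - 3)*(v - 1)*(v + 6)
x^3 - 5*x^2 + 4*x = x*(x - 4)*(x - 1)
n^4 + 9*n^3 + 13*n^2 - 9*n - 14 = (n - 1)*(n + 1)*(n + 2)*(n + 7)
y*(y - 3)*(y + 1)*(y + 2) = y^4 - 7*y^2 - 6*y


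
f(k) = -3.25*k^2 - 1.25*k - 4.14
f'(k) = -6.5*k - 1.25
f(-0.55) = -4.44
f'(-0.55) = 2.32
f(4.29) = -69.32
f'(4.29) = -29.14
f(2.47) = -27.06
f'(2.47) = -17.30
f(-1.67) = -11.12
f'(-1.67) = 9.60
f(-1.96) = -14.18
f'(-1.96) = 11.49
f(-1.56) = -10.10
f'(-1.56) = 8.89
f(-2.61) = -23.02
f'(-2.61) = 15.72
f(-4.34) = -59.93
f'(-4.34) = 26.96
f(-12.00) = -457.14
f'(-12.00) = 76.75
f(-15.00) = -716.64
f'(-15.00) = 96.25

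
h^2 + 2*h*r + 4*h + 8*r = (h + 4)*(h + 2*r)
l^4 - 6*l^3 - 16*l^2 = l^2*(l - 8)*(l + 2)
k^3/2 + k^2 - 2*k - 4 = (k/2 + 1)*(k - 2)*(k + 2)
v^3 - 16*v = v*(v - 4)*(v + 4)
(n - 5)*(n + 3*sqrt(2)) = n^2 - 5*n + 3*sqrt(2)*n - 15*sqrt(2)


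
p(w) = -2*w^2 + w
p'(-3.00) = 13.00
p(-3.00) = -21.00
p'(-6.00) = 25.00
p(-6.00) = -78.00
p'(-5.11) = 21.44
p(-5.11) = -57.33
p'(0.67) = -1.68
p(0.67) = -0.23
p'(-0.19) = 1.76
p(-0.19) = -0.26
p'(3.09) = -11.36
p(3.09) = -16.01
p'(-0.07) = 1.28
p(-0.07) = -0.08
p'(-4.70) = 19.80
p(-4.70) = -48.88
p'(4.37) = -16.48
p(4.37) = -33.82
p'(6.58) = -25.32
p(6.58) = -80.01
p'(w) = 1 - 4*w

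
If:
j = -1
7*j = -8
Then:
No Solution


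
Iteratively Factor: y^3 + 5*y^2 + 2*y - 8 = (y + 2)*(y^2 + 3*y - 4) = (y + 2)*(y + 4)*(y - 1)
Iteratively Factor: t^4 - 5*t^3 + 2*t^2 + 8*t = (t)*(t^3 - 5*t^2 + 2*t + 8) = t*(t - 4)*(t^2 - t - 2) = t*(t - 4)*(t + 1)*(t - 2)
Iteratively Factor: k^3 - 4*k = (k + 2)*(k^2 - 2*k) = k*(k + 2)*(k - 2)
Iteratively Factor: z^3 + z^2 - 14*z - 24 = (z - 4)*(z^2 + 5*z + 6) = (z - 4)*(z + 3)*(z + 2)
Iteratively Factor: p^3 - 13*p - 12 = (p + 1)*(p^2 - p - 12) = (p - 4)*(p + 1)*(p + 3)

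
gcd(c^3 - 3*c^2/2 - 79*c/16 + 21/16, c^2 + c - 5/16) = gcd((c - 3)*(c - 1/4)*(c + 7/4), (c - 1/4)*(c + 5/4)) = c - 1/4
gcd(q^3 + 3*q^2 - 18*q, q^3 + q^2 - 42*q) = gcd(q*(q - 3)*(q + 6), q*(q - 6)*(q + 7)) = q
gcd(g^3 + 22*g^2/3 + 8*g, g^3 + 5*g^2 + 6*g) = g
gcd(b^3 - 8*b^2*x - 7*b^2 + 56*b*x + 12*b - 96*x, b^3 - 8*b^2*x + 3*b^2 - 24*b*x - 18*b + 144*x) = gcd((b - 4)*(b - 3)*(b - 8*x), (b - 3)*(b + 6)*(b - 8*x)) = -b^2 + 8*b*x + 3*b - 24*x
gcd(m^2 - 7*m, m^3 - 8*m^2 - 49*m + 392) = m - 7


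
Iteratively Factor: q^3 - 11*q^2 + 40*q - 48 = (q - 3)*(q^2 - 8*q + 16) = (q - 4)*(q - 3)*(q - 4)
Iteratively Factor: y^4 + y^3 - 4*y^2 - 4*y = (y - 2)*(y^3 + 3*y^2 + 2*y) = (y - 2)*(y + 2)*(y^2 + y) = (y - 2)*(y + 1)*(y + 2)*(y)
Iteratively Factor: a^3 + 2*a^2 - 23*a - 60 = (a + 3)*(a^2 - a - 20) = (a + 3)*(a + 4)*(a - 5)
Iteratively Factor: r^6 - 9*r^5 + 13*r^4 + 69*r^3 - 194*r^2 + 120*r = (r - 4)*(r^5 - 5*r^4 - 7*r^3 + 41*r^2 - 30*r) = (r - 4)*(r - 2)*(r^4 - 3*r^3 - 13*r^2 + 15*r) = r*(r - 4)*(r - 2)*(r^3 - 3*r^2 - 13*r + 15) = r*(r - 4)*(r - 2)*(r - 1)*(r^2 - 2*r - 15) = r*(r - 4)*(r - 2)*(r - 1)*(r + 3)*(r - 5)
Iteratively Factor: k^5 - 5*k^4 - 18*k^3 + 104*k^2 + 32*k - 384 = (k - 4)*(k^4 - k^3 - 22*k^2 + 16*k + 96) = (k - 4)*(k + 2)*(k^3 - 3*k^2 - 16*k + 48) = (k - 4)*(k - 3)*(k + 2)*(k^2 - 16) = (k - 4)^2*(k - 3)*(k + 2)*(k + 4)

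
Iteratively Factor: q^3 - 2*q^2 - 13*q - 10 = (q + 1)*(q^2 - 3*q - 10) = (q + 1)*(q + 2)*(q - 5)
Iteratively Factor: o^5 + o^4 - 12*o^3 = (o + 4)*(o^4 - 3*o^3) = (o - 3)*(o + 4)*(o^3) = o*(o - 3)*(o + 4)*(o^2) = o^2*(o - 3)*(o + 4)*(o)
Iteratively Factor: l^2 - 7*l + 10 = (l - 5)*(l - 2)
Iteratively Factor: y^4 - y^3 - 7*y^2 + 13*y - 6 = (y - 1)*(y^3 - 7*y + 6) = (y - 1)*(y + 3)*(y^2 - 3*y + 2) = (y - 1)^2*(y + 3)*(y - 2)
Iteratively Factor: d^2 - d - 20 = (d - 5)*(d + 4)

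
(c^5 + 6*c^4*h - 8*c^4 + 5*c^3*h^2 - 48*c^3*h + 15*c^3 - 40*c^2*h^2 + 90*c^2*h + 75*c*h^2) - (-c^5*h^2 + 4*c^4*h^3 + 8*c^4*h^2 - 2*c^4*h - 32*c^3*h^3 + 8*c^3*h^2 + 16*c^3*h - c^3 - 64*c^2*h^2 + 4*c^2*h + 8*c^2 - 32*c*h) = c^5*h^2 + c^5 - 4*c^4*h^3 - 8*c^4*h^2 + 8*c^4*h - 8*c^4 + 32*c^3*h^3 - 3*c^3*h^2 - 64*c^3*h + 16*c^3 + 24*c^2*h^2 + 86*c^2*h - 8*c^2 + 75*c*h^2 + 32*c*h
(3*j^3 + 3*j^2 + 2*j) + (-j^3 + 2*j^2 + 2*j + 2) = 2*j^3 + 5*j^2 + 4*j + 2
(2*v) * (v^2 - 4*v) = 2*v^3 - 8*v^2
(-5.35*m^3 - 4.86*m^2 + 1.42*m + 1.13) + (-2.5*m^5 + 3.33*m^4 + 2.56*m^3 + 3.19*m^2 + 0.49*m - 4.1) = -2.5*m^5 + 3.33*m^4 - 2.79*m^3 - 1.67*m^2 + 1.91*m - 2.97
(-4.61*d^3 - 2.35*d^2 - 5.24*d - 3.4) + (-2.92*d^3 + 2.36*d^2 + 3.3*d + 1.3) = -7.53*d^3 + 0.00999999999999979*d^2 - 1.94*d - 2.1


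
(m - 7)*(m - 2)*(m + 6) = m^3 - 3*m^2 - 40*m + 84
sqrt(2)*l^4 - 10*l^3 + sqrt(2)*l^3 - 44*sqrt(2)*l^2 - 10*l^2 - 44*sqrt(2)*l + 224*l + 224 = (l - 7*sqrt(2))*(l - 2*sqrt(2))*(l + 4*sqrt(2))*(sqrt(2)*l + sqrt(2))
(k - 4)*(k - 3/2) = k^2 - 11*k/2 + 6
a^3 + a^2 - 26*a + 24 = (a - 4)*(a - 1)*(a + 6)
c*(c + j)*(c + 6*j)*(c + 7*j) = c^4 + 14*c^3*j + 55*c^2*j^2 + 42*c*j^3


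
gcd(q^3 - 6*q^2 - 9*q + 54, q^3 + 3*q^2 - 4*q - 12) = q + 3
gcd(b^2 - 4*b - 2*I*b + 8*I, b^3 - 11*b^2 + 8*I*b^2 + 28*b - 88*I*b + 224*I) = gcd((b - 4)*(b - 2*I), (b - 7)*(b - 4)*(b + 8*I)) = b - 4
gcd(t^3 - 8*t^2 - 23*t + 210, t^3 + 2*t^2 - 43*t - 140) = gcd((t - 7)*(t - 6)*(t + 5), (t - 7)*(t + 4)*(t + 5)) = t^2 - 2*t - 35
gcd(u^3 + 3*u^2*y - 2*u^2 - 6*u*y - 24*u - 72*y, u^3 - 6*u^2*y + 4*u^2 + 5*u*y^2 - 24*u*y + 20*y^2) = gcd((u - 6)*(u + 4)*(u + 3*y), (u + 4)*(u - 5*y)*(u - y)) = u + 4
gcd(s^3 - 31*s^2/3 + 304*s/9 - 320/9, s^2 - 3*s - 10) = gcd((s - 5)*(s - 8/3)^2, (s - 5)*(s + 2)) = s - 5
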